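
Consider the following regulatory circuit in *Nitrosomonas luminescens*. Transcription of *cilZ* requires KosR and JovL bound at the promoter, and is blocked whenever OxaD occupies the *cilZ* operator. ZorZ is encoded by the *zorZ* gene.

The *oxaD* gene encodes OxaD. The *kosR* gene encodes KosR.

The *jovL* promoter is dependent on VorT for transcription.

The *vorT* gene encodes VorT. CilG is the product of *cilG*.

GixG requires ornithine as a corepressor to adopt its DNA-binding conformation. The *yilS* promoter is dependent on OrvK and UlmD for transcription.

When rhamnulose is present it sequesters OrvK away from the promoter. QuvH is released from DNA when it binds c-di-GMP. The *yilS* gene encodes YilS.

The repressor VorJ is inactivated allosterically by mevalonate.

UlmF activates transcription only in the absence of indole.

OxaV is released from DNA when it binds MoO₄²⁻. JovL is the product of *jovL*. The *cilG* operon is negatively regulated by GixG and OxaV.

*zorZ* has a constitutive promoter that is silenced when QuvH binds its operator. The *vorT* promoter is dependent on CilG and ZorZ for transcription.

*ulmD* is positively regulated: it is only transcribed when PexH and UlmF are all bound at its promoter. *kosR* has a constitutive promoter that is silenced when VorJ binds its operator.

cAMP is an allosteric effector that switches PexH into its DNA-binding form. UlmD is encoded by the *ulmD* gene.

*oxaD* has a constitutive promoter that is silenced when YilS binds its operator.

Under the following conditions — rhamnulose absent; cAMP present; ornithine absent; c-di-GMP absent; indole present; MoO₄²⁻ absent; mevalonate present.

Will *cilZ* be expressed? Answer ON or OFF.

OFF

Mevalonate is present, so VorJ is inactive.
With no repressor bound, *kosR* is transcribed.
So KosR is produced and active.
Rhamnulose is absent, so OrvK is active.
cAMP is present, so PexH is active.
Indole is present, so UlmF is inactive.
Required activator UlmF is absent, so *ulmD* is not transcribed.
So UlmD is not produced.
Required activator UlmD is absent, so *yilS* is not transcribed.
So YilS is not produced.
With no repressor bound, *oxaD* is transcribed.
So OxaD is produced and active.
Ornithine is absent, so GixG is inactive.
MoO₄²⁻ is absent, so OxaV is active.
With repressor OxaV bound, *cilG* is not transcribed.
So CilG is not produced.
c-di-GMP is absent, so QuvH is active.
With repressor QuvH bound, *zorZ* is not transcribed.
So ZorZ is not produced.
Required activator CilG is absent, so *vorT* is not transcribed.
So VorT is not produced.
Required activator VorT is absent, so *jovL* is not transcribed.
So JovL is not produced.
With repressor OxaD bound, *cilZ* is not transcribed.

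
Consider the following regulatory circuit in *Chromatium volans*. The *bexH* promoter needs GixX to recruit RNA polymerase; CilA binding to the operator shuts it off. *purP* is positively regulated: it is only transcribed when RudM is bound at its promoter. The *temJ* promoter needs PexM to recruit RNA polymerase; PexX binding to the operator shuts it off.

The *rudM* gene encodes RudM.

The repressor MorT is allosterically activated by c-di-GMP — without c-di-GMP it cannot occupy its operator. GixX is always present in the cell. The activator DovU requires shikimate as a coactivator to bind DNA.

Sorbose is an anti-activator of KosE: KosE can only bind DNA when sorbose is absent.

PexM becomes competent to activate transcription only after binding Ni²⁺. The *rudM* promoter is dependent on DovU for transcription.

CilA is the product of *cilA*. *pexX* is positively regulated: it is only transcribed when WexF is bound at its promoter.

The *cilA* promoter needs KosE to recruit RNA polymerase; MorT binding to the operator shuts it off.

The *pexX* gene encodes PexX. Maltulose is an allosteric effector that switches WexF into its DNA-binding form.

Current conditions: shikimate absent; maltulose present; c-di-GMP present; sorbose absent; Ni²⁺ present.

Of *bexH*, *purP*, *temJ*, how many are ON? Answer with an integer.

c-di-GMP is present, so MorT is active.
Sorbose is absent, so KosE is active.
With repressor MorT bound, *cilA* is not transcribed.
So CilA is not produced.
GixX is produced constitutively and is active.
No repressor is bound and GixX is active, so *bexH* is transcribed.
→ *bexH* is ON.
Shikimate is absent, so DovU is inactive.
Required activator DovU is absent, so *rudM* is not transcribed.
So RudM is not produced.
Required activator RudM is absent, so *purP* is not transcribed.
→ *purP* is OFF.
Ni²⁺ is present, so PexM is active.
Maltulose is present, so WexF is active.
No repressor is bound and WexF is active, so *pexX* is transcribed.
So PexX is produced and active.
With repressor PexX bound, *temJ* is not transcribed.
→ *temJ* is OFF.
1 of the 3 genes is transcribed.

1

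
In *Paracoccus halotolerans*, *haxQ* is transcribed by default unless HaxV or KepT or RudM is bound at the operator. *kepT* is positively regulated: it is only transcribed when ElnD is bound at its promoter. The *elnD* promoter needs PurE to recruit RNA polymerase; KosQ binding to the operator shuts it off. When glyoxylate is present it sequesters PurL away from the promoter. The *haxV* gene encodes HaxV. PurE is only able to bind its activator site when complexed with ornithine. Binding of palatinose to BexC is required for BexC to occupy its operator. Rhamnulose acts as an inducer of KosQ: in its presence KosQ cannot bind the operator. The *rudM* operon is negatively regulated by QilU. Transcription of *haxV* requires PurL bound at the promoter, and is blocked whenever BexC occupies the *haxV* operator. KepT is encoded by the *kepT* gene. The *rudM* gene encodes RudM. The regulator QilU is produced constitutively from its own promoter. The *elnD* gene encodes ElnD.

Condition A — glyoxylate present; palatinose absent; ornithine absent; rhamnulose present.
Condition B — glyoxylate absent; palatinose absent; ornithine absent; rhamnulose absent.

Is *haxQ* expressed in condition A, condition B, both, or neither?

Condition A:
Glyoxylate is present, so PurL is inactive.
Palatinose is absent, so BexC is inactive.
Required activator PurL is absent, so *haxV* is not transcribed.
So HaxV is not produced.
Ornithine is absent, so PurE is inactive.
Rhamnulose is present, so KosQ is inactive.
Required activator PurE is absent, so *elnD* is not transcribed.
So ElnD is not produced.
Required activator ElnD is absent, so *kepT* is not transcribed.
So KepT is not produced.
QilU is produced constitutively and is active.
With repressor QilU bound, *rudM* is not transcribed.
So RudM is not produced.
With no repressor bound, *haxQ* is transcribed.
→ *haxQ* is ON in A.
Condition B:
Glyoxylate is absent, so PurL is active.
Palatinose is absent, so BexC is inactive.
No repressor is bound and PurL is active, so *haxV* is transcribed.
So HaxV is produced and active.
Ornithine is absent, so PurE is inactive.
Rhamnulose is absent, so KosQ is active.
With repressor KosQ bound, *elnD* is not transcribed.
So ElnD is not produced.
Required activator ElnD is absent, so *kepT* is not transcribed.
So KepT is not produced.
QilU is produced constitutively and is active.
With repressor QilU bound, *rudM* is not transcribed.
So RudM is not produced.
With repressor HaxV bound, *haxQ* is not transcribed.
→ *haxQ* is OFF in B.

A only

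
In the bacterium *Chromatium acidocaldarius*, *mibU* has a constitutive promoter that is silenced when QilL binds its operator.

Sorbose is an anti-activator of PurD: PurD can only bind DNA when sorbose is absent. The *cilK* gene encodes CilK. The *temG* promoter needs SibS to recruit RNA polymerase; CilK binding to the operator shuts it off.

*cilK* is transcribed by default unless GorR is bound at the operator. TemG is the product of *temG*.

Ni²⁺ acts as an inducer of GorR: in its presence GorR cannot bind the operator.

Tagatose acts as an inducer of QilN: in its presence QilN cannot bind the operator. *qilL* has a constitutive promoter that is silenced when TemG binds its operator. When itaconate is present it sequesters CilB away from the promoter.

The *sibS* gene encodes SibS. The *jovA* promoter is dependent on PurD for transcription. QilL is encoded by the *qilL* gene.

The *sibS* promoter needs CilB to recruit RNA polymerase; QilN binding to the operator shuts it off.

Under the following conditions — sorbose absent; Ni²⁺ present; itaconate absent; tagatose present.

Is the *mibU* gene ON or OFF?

OFF

Itaconate is absent, so CilB is active.
Tagatose is present, so QilN is inactive.
No repressor is bound and CilB is active, so *sibS* is transcribed.
So SibS is produced and active.
Ni²⁺ is present, so GorR is inactive.
With no repressor bound, *cilK* is transcribed.
So CilK is produced and active.
With repressor CilK bound, *temG* is not transcribed.
So TemG is not produced.
With no repressor bound, *qilL* is transcribed.
So QilL is produced and active.
With repressor QilL bound, *mibU* is not transcribed.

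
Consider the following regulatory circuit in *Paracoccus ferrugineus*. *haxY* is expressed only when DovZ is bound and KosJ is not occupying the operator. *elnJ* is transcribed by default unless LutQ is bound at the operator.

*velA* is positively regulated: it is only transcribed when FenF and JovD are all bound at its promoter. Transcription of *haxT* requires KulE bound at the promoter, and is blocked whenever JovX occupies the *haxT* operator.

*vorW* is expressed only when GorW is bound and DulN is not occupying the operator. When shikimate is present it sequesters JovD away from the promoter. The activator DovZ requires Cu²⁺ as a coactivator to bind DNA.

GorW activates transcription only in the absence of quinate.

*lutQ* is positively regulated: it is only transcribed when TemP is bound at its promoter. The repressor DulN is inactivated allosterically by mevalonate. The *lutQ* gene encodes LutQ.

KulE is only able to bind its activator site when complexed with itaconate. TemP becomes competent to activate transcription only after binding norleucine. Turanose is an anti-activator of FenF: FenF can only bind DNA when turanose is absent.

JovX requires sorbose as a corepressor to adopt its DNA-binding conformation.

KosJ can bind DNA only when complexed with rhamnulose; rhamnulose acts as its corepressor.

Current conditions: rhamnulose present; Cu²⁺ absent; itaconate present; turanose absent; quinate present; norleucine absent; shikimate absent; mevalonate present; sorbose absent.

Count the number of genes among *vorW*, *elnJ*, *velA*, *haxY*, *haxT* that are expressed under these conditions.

3

Quinate is present, so GorW is inactive.
Mevalonate is present, so DulN is inactive.
Required activator GorW is absent, so *vorW* is not transcribed.
→ *vorW* is OFF.
Norleucine is absent, so TemP is inactive.
Required activator TemP is absent, so *lutQ* is not transcribed.
So LutQ is not produced.
With no repressor bound, *elnJ* is transcribed.
→ *elnJ* is ON.
Turanose is absent, so FenF is active.
Shikimate is absent, so JovD is active.
No repressor is bound and FenF and JovD are active, so *velA* is transcribed.
→ *velA* is ON.
Cu²⁺ is absent, so DovZ is inactive.
Rhamnulose is present, so KosJ is active.
With repressor KosJ bound, *haxY* is not transcribed.
→ *haxY* is OFF.
Itaconate is present, so KulE is active.
Sorbose is absent, so JovX is inactive.
No repressor is bound and KulE is active, so *haxT* is transcribed.
→ *haxT* is ON.
3 of the 5 genes are transcribed.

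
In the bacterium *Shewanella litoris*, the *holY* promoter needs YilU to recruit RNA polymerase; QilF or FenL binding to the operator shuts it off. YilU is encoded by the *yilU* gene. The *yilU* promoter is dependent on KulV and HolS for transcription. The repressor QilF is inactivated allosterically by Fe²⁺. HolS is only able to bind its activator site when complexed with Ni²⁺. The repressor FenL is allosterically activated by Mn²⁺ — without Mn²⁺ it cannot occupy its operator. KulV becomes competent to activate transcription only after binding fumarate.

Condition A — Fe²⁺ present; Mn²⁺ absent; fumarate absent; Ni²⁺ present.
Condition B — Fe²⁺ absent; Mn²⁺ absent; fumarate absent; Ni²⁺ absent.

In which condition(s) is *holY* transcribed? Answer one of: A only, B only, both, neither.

neither

Condition A:
Fe²⁺ is present, so QilF is inactive.
Mn²⁺ is absent, so FenL is inactive.
Fumarate is absent, so KulV is inactive.
Ni²⁺ is present, so HolS is active.
Required activator KulV is absent, so *yilU* is not transcribed.
So YilU is not produced.
Required activator YilU is absent, so *holY* is not transcribed.
→ *holY* is OFF in A.
Condition B:
Fe²⁺ is absent, so QilF is active.
Mn²⁺ is absent, so FenL is inactive.
Fumarate is absent, so KulV is inactive.
Ni²⁺ is absent, so HolS is inactive.
Required activator KulV is absent, so *yilU* is not transcribed.
So YilU is not produced.
With repressor QilF bound, *holY* is not transcribed.
→ *holY* is OFF in B.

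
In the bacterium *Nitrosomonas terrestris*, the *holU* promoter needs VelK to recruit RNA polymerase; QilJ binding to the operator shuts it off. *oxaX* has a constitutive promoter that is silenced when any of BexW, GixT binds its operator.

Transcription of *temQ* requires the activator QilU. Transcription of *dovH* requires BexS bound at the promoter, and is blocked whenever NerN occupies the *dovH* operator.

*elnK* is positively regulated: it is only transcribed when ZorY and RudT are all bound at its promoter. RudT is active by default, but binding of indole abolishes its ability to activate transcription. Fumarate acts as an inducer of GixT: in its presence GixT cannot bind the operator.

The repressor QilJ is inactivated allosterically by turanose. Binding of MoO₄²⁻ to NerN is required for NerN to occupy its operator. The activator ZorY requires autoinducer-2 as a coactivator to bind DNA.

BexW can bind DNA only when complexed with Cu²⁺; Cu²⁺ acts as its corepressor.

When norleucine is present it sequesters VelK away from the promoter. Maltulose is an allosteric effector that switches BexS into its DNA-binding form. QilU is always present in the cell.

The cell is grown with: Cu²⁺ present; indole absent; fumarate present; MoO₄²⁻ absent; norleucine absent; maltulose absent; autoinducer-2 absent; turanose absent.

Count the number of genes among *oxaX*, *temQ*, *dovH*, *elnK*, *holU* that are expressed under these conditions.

Cu²⁺ is present, so BexW is active.
Fumarate is present, so GixT is inactive.
With repressor BexW bound, *oxaX* is not transcribed.
→ *oxaX* is OFF.
QilU is produced constitutively and is active.
No repressor is bound and QilU is active, so *temQ* is transcribed.
→ *temQ* is ON.
Maltulose is absent, so BexS is inactive.
MoO₄²⁻ is absent, so NerN is inactive.
Required activator BexS is absent, so *dovH* is not transcribed.
→ *dovH* is OFF.
Autoinducer-2 is absent, so ZorY is inactive.
Indole is absent, so RudT is active.
Required activator ZorY is absent, so *elnK* is not transcribed.
→ *elnK* is OFF.
Turanose is absent, so QilJ is active.
Norleucine is absent, so VelK is active.
With repressor QilJ bound, *holU* is not transcribed.
→ *holU* is OFF.
1 of the 5 genes is transcribed.

1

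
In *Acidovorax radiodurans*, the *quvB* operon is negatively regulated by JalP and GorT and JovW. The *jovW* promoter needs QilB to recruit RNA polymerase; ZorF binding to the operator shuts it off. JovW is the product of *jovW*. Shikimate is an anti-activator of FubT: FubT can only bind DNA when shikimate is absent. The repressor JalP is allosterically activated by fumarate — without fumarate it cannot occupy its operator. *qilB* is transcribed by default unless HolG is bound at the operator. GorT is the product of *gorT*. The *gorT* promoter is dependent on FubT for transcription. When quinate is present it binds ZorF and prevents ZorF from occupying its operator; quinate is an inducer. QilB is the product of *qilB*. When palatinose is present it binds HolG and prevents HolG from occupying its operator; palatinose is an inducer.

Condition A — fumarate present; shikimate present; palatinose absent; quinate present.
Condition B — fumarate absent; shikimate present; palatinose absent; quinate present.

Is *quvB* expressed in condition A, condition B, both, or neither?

B only

Condition A:
Fumarate is present, so JalP is active.
Shikimate is present, so FubT is inactive.
Required activator FubT is absent, so *gorT* is not transcribed.
So GorT is not produced.
Palatinose is absent, so HolG is active.
With repressor HolG bound, *qilB* is not transcribed.
So QilB is not produced.
Quinate is present, so ZorF is inactive.
Required activator QilB is absent, so *jovW* is not transcribed.
So JovW is not produced.
With repressor JalP bound, *quvB* is not transcribed.
→ *quvB* is OFF in A.
Condition B:
Fumarate is absent, so JalP is inactive.
Shikimate is present, so FubT is inactive.
Required activator FubT is absent, so *gorT* is not transcribed.
So GorT is not produced.
Palatinose is absent, so HolG is active.
With repressor HolG bound, *qilB* is not transcribed.
So QilB is not produced.
Quinate is present, so ZorF is inactive.
Required activator QilB is absent, so *jovW* is not transcribed.
So JovW is not produced.
With no repressor bound, *quvB* is transcribed.
→ *quvB* is ON in B.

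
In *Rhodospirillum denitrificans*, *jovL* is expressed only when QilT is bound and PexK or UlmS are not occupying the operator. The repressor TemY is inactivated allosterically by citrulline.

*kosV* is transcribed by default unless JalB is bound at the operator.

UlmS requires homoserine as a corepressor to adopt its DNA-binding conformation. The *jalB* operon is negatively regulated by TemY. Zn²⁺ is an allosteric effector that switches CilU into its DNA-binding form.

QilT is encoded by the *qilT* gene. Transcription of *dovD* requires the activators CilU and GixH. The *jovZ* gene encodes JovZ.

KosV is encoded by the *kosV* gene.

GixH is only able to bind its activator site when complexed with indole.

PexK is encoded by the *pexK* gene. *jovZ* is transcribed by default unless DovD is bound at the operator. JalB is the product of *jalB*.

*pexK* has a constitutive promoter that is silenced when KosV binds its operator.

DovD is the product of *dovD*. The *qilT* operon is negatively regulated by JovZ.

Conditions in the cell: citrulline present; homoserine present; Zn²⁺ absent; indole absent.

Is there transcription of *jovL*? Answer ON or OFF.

Citrulline is present, so TemY is inactive.
With no repressor bound, *jalB* is transcribed.
So JalB is produced and active.
With repressor JalB bound, *kosV* is not transcribed.
So KosV is not produced.
With no repressor bound, *pexK* is transcribed.
So PexK is produced and active.
Zn²⁺ is absent, so CilU is inactive.
Indole is absent, so GixH is inactive.
Required activator CilU is absent, so *dovD* is not transcribed.
So DovD is not produced.
With no repressor bound, *jovZ* is transcribed.
So JovZ is produced and active.
With repressor JovZ bound, *qilT* is not transcribed.
So QilT is not produced.
Homoserine is present, so UlmS is active.
With repressor PexK bound, *jovL* is not transcribed.

OFF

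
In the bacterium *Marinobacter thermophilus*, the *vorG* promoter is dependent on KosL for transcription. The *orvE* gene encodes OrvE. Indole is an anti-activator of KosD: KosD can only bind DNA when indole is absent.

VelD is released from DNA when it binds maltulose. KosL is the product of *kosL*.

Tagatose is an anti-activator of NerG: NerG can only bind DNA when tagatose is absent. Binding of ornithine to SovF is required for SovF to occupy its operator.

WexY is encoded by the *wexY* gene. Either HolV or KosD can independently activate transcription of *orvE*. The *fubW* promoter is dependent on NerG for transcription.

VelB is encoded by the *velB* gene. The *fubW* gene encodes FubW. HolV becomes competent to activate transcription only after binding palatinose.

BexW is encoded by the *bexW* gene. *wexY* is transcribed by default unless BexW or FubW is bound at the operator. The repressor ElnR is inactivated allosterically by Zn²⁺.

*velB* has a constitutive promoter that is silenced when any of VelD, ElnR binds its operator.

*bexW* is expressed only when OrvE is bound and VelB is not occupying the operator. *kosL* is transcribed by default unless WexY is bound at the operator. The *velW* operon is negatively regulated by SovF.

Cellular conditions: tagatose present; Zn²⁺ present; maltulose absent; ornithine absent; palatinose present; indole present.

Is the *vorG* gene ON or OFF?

Maltulose is absent, so VelD is active.
Zn²⁺ is present, so ElnR is inactive.
With repressor VelD bound, *velB* is not transcribed.
So VelB is not produced.
Palatinose is present, so HolV is active.
Indole is present, so KosD is inactive.
Activator HolV is present, so *orvE* is transcribed.
So OrvE is produced and active.
No repressor is bound and OrvE is active, so *bexW* is transcribed.
So BexW is produced and active.
Tagatose is present, so NerG is inactive.
Required activator NerG is absent, so *fubW* is not transcribed.
So FubW is not produced.
With repressor BexW bound, *wexY* is not transcribed.
So WexY is not produced.
With no repressor bound, *kosL* is transcribed.
So KosL is produced and active.
No repressor is bound and KosL is active, so *vorG* is transcribed.

ON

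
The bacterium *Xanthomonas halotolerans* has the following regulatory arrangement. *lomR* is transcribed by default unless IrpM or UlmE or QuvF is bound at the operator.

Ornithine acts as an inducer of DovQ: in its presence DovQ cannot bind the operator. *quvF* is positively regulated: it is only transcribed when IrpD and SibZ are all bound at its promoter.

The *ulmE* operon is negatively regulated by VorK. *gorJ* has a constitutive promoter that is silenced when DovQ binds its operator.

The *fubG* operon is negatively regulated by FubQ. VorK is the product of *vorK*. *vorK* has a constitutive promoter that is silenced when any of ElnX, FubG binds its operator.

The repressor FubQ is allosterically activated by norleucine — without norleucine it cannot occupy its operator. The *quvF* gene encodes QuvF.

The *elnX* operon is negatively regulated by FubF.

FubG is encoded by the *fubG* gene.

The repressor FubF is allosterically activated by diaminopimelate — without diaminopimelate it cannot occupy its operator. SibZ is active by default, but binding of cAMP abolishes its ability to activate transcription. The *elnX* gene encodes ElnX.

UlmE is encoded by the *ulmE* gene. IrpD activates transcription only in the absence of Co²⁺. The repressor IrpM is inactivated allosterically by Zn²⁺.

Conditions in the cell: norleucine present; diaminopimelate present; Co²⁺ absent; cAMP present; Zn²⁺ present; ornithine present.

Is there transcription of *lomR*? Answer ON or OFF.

Zn²⁺ is present, so IrpM is inactive.
Diaminopimelate is present, so FubF is active.
With repressor FubF bound, *elnX* is not transcribed.
So ElnX is not produced.
Norleucine is present, so FubQ is active.
With repressor FubQ bound, *fubG* is not transcribed.
So FubG is not produced.
With no repressor bound, *vorK* is transcribed.
So VorK is produced and active.
With repressor VorK bound, *ulmE* is not transcribed.
So UlmE is not produced.
Co²⁺ is absent, so IrpD is active.
cAMP is present, so SibZ is inactive.
Required activator SibZ is absent, so *quvF* is not transcribed.
So QuvF is not produced.
With no repressor bound, *lomR* is transcribed.

ON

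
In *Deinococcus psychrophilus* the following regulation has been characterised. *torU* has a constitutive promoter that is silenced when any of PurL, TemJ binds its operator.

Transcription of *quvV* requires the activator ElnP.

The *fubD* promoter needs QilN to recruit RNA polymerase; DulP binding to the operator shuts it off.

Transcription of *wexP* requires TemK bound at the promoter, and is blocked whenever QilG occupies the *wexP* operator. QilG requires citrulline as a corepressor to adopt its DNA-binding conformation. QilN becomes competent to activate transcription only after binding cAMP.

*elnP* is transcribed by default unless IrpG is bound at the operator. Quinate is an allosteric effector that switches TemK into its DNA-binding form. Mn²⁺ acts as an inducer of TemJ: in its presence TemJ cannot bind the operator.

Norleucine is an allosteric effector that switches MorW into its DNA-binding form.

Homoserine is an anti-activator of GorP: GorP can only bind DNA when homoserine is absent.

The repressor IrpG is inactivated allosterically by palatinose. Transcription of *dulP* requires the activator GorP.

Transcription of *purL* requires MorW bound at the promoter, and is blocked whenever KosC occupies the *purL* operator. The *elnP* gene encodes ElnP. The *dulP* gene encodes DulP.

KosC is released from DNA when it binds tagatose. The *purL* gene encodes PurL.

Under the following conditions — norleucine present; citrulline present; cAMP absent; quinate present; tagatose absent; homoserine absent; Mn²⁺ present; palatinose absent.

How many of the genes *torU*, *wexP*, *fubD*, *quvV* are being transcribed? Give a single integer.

1

Tagatose is absent, so KosC is active.
Norleucine is present, so MorW is active.
With repressor KosC bound, *purL* is not transcribed.
So PurL is not produced.
Mn²⁺ is present, so TemJ is inactive.
With no repressor bound, *torU* is transcribed.
→ *torU* is ON.
Citrulline is present, so QilG is active.
Quinate is present, so TemK is active.
With repressor QilG bound, *wexP* is not transcribed.
→ *wexP* is OFF.
Homoserine is absent, so GorP is active.
No repressor is bound and GorP is active, so *dulP* is transcribed.
So DulP is produced and active.
cAMP is absent, so QilN is inactive.
With repressor DulP bound, *fubD* is not transcribed.
→ *fubD* is OFF.
Palatinose is absent, so IrpG is active.
With repressor IrpG bound, *elnP* is not transcribed.
So ElnP is not produced.
Required activator ElnP is absent, so *quvV* is not transcribed.
→ *quvV* is OFF.
1 of the 4 genes is transcribed.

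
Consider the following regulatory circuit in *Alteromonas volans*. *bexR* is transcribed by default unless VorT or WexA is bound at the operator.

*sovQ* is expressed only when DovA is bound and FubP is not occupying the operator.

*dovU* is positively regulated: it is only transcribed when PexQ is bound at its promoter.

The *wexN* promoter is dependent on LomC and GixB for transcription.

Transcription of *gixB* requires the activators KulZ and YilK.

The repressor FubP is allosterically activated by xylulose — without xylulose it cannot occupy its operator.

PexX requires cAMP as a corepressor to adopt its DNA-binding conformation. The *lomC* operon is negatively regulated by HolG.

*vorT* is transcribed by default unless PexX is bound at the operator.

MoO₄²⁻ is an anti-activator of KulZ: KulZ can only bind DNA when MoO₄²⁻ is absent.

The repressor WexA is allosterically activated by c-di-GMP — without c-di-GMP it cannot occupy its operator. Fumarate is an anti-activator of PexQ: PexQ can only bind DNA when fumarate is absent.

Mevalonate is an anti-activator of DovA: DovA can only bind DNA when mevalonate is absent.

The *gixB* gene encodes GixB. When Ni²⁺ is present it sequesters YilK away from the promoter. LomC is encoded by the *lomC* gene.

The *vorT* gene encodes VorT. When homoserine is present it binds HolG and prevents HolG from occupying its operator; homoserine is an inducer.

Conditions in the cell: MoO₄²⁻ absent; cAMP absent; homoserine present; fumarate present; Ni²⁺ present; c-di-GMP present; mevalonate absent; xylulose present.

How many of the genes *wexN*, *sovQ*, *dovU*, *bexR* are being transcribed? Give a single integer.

0

Homoserine is present, so HolG is inactive.
With no repressor bound, *lomC* is transcribed.
So LomC is produced and active.
MoO₄²⁻ is absent, so KulZ is active.
Ni²⁺ is present, so YilK is inactive.
Required activator YilK is absent, so *gixB* is not transcribed.
So GixB is not produced.
Required activator GixB is absent, so *wexN* is not transcribed.
→ *wexN* is OFF.
Mevalonate is absent, so DovA is active.
Xylulose is present, so FubP is active.
With repressor FubP bound, *sovQ* is not transcribed.
→ *sovQ* is OFF.
Fumarate is present, so PexQ is inactive.
Required activator PexQ is absent, so *dovU* is not transcribed.
→ *dovU* is OFF.
cAMP is absent, so PexX is inactive.
With no repressor bound, *vorT* is transcribed.
So VorT is produced and active.
c-di-GMP is present, so WexA is active.
With repressor VorT bound, *bexR* is not transcribed.
→ *bexR* is OFF.
0 of the 4 genes are transcribed.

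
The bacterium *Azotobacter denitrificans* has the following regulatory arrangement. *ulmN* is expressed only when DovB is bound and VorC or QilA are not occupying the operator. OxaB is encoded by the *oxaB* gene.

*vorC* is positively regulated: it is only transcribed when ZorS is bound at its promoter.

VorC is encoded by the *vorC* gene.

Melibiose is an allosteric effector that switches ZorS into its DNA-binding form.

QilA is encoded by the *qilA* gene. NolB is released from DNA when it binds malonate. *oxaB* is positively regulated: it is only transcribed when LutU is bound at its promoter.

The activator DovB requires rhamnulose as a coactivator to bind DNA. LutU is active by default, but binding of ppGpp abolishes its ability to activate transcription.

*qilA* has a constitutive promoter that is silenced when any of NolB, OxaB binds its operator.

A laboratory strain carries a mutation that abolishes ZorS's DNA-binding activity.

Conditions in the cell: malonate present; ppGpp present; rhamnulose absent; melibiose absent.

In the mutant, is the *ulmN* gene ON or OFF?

OFF

ZorS is non-functional in this strain, so it has no effect.
Required activator ZorS is absent, so *vorC* is not transcribed.
So VorC is not produced.
Malonate is present, so NolB is inactive.
ppGpp is present, so LutU is inactive.
Required activator LutU is absent, so *oxaB* is not transcribed.
So OxaB is not produced.
With no repressor bound, *qilA* is transcribed.
So QilA is produced and active.
Rhamnulose is absent, so DovB is inactive.
With repressor QilA bound, *ulmN* is not transcribed.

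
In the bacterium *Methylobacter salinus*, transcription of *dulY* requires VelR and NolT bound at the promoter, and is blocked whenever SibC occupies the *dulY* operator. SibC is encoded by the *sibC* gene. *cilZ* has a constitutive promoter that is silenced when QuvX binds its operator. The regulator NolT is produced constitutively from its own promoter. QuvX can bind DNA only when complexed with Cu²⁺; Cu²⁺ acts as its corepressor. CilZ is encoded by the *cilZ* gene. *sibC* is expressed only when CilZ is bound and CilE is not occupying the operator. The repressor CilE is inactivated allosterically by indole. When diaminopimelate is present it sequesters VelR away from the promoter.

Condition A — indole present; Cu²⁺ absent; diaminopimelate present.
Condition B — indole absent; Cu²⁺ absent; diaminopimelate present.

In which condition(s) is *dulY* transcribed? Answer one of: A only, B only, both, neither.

Condition A:
Indole is present, so CilE is inactive.
Cu²⁺ is absent, so QuvX is inactive.
With no repressor bound, *cilZ* is transcribed.
So CilZ is produced and active.
No repressor is bound and CilZ is active, so *sibC* is transcribed.
So SibC is produced and active.
Diaminopimelate is present, so VelR is inactive.
NolT is produced constitutively and is active.
With repressor SibC bound, *dulY* is not transcribed.
→ *dulY* is OFF in A.
Condition B:
Indole is absent, so CilE is active.
Cu²⁺ is absent, so QuvX is inactive.
With no repressor bound, *cilZ* is transcribed.
So CilZ is produced and active.
With repressor CilE bound, *sibC* is not transcribed.
So SibC is not produced.
Diaminopimelate is present, so VelR is inactive.
NolT is produced constitutively and is active.
Required activator VelR is absent, so *dulY* is not transcribed.
→ *dulY* is OFF in B.

neither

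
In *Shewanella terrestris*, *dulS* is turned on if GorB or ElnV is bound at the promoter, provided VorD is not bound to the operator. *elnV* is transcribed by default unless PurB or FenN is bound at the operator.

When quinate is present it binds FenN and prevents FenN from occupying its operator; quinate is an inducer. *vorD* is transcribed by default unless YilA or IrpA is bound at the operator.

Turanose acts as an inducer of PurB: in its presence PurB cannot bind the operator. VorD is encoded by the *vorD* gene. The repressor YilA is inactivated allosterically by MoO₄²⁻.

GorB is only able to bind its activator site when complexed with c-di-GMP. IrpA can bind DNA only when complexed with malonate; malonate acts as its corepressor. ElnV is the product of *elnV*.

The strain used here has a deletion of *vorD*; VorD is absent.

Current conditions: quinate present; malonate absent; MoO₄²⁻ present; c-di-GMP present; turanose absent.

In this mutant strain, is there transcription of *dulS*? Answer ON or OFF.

ON

c-di-GMP is present, so GorB is active.
VorD is non-functional in this strain, so it has no effect.
Turanose is absent, so PurB is active.
Quinate is present, so FenN is inactive.
With repressor PurB bound, *elnV* is not transcribed.
So ElnV is not produced.
Activator GorB is present, so *dulS* is transcribed.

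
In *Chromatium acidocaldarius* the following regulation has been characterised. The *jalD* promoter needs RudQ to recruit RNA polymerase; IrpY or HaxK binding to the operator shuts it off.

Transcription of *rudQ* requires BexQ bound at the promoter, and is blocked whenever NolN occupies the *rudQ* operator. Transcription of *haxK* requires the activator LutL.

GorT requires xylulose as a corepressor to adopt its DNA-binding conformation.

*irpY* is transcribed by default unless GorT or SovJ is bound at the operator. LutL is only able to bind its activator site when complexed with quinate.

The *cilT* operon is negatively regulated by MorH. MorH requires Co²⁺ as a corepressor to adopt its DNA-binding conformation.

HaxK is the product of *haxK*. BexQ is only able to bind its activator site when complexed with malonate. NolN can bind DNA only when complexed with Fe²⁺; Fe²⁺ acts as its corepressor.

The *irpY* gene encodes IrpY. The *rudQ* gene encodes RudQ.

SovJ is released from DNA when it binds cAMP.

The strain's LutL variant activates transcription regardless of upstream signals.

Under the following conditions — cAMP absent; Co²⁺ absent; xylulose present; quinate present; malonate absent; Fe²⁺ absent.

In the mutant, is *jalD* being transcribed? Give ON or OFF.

OFF

Xylulose is present, so GorT is active.
cAMP is absent, so SovJ is active.
With repressor GorT bound, *irpY* is not transcribed.
So IrpY is not produced.
LutL is constitutively active in this strain.
No repressor is bound and LutL is active, so *haxK* is transcribed.
So HaxK is produced and active.
Malonate is absent, so BexQ is inactive.
Fe²⁺ is absent, so NolN is inactive.
Required activator BexQ is absent, so *rudQ* is not transcribed.
So RudQ is not produced.
With repressor HaxK bound, *jalD* is not transcribed.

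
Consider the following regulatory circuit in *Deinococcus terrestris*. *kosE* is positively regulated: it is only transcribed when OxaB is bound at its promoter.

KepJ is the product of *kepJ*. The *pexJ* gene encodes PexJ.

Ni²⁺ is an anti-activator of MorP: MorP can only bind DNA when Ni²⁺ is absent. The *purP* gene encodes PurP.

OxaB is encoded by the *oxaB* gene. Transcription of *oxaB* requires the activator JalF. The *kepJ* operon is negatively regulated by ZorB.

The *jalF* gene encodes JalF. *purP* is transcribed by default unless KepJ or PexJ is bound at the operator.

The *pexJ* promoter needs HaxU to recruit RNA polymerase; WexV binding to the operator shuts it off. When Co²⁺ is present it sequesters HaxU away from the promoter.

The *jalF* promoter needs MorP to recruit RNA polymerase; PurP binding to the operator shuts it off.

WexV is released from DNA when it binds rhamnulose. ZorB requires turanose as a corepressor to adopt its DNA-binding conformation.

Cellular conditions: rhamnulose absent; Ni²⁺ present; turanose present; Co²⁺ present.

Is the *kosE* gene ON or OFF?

OFF

Turanose is present, so ZorB is active.
With repressor ZorB bound, *kepJ* is not transcribed.
So KepJ is not produced.
Rhamnulose is absent, so WexV is active.
Co²⁺ is present, so HaxU is inactive.
With repressor WexV bound, *pexJ* is not transcribed.
So PexJ is not produced.
With no repressor bound, *purP* is transcribed.
So PurP is produced and active.
Ni²⁺ is present, so MorP is inactive.
With repressor PurP bound, *jalF* is not transcribed.
So JalF is not produced.
Required activator JalF is absent, so *oxaB* is not transcribed.
So OxaB is not produced.
Required activator OxaB is absent, so *kosE* is not transcribed.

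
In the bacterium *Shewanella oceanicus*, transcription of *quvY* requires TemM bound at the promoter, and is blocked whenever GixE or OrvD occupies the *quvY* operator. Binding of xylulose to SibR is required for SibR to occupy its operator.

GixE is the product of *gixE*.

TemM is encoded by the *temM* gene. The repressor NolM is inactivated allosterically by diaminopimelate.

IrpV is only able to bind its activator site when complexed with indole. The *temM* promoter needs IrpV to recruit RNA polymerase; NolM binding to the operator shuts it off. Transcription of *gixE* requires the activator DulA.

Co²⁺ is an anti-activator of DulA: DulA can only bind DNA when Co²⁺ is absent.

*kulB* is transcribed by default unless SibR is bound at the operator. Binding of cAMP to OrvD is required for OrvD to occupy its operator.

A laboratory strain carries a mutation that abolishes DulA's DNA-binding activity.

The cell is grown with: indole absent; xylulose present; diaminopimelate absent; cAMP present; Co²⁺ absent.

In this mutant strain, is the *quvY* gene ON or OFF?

DulA is non-functional in this strain, so it has no effect.
Required activator DulA is absent, so *gixE* is not transcribed.
So GixE is not produced.
cAMP is present, so OrvD is active.
Indole is absent, so IrpV is inactive.
Diaminopimelate is absent, so NolM is active.
With repressor NolM bound, *temM* is not transcribed.
So TemM is not produced.
With repressor OrvD bound, *quvY* is not transcribed.

OFF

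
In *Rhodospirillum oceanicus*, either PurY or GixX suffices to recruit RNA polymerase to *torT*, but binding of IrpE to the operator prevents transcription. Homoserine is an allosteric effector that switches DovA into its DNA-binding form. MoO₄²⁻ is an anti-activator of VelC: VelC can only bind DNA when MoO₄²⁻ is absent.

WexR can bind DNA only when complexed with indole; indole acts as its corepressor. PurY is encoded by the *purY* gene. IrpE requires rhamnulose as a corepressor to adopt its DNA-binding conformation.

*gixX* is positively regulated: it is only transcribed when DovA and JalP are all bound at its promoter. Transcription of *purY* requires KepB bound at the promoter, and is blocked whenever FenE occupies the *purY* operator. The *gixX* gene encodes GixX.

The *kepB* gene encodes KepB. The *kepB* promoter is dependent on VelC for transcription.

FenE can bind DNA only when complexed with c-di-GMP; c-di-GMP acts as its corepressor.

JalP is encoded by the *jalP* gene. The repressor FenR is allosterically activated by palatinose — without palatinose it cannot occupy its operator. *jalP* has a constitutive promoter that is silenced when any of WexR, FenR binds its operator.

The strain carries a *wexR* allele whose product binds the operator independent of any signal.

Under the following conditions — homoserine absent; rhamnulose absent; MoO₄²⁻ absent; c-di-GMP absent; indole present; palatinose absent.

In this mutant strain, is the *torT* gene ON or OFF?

ON

MoO₄²⁻ is absent, so VelC is active.
No repressor is bound and VelC is active, so *kepB* is transcribed.
So KepB is produced and active.
c-di-GMP is absent, so FenE is inactive.
No repressor is bound and KepB is active, so *purY* is transcribed.
So PurY is produced and active.
Rhamnulose is absent, so IrpE is inactive.
Homoserine is absent, so DovA is inactive.
WexR is constitutively active in this strain.
Palatinose is absent, so FenR is inactive.
With repressor WexR bound, *jalP* is not transcribed.
So JalP is not produced.
Required activator DovA is absent, so *gixX* is not transcribed.
So GixX is not produced.
Activator PurY is present, so *torT* is transcribed.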